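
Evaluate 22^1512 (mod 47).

34

Successive squares of 22 mod 47: 22^1≡22, 22^2≡14, 22^4≡8, 22^8≡17, 22^16≡7, 22^32≡2, 22^64≡4, 22^128≡16, 22^256≡21, 22^512≡18, 22^1024≡42.
Since 1512 = 8 + 32 + 64 + 128 + 256 + 1024 in binary, 22^1512 ≡ 17·2·4·16·21·42 ≡ 34 (mod 47).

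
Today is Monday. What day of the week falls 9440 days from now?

Friday

9440 = 1348·7 + 4, so 9440 mod 7 = 4.
Monday + 4 days → Friday.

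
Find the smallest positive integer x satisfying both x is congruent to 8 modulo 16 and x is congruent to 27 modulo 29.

x ≡ 8 (mod 16) gives x ∈ {8, 24, 40, 56}.
The first of these with x mod 29 = 27 is 56.

56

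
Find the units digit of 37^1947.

Powers of 7 mod 10 repeat with period 4: 7, 9, 3, 1.
1947 mod 4 = 3, so the last digit matches 7^3 = 3.

3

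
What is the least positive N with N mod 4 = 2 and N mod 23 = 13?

Since 23·3 ≡ 1 (mod 4), take x = 13 + 23·((2−13)·3 mod 4) = 13 + 23·3 = 82.
Check: 82 mod 4 = 2, 82 mod 23 = 13.

82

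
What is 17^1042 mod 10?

9

The units digit of 17^n cycles with period 4: 7, 9, 3, 1, …
1042 mod 4 = 2, so the last digit matches 7^2 = 9.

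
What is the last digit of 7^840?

1

Powers of 7 mod 10 repeat with period 4: 7, 9, 3, 1.
840 leaves remainder 0 on division by 4, so 7^840 ends in 1.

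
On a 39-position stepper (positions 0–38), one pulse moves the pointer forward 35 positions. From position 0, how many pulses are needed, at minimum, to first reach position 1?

29

35·29 = 1015 = 26·39 + 1, so 35⁻¹ ≡ 29 (mod 39).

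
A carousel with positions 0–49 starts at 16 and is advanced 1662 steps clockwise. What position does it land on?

Dividing 1662 by 50 gives quotient 33 and remainder 12.
(16 + 12) mod 50 = 28.

28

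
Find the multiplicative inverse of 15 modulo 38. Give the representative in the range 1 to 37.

38 = 2·15 + 8
15 = 1·8 + 7
8 = 1·7 + 1
7 = 7·1 + 0
Back-substituting gives 15·33 ≡ 1 (mod 38).

33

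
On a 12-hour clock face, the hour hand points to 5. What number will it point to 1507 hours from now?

12

1507 mod 12 = 7 (since 125·12 = 1500).
5 + 7 → 12 on a 12-hour dial.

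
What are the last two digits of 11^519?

Square-and-reduce mod 100: 11^1≡11, 11^2≡21, 11^4≡41, 11^8≡81, 11^16≡61, 11^32≡21, 11^64≡41, 11^128≡81, 11^256≡61, 11^512≡21.
Since 519 = 1 + 2 + 4 + 512 in binary, 11^519 ≡ 11·21·41·21 ≡ 91 (mod 100).

91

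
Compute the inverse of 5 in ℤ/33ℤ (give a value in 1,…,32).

20

5·20 = 100 = 3·33 + 1, so 5⁻¹ ≡ 20 (mod 33).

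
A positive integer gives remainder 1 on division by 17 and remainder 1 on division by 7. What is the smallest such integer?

x ≡ 1 (mod 7) gives x ∈ {1}.
The first of these with x mod 17 = 1 is 1.

1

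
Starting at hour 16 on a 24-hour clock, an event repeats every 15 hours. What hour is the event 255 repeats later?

1

255·15 = 3825.
3825 mod 24 = 9 (since 159·24 = 3816).
(16 + 9) mod 24 = 1.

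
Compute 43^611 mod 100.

Square-and-reduce mod 100: 43^1≡43, 43^2≡49, 43^4≡1, 43^8≡1, 43^16≡1, 43^32≡1, 43^64≡1, 43^128≡1, 43^256≡1, 43^512≡1.
Since 611 = 1 + 2 + 32 + 64 + 512 in binary, 43^611 ≡ 43·49·1·1·1 ≡ 7 (mod 100).

7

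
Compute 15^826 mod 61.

15

Square-and-reduce mod 61: 15^1≡15, 15^2≡42, 15^4≡56, 15^8≡25, 15^16≡15, 15^32≡42, 15^64≡56, 15^128≡25, 15^256≡15, 15^512≡42.
826 = 2 + 8 + 16 + 32 + 256 + 512, so 15^826 ≡ 42·25·15·42·15·42 ≡ 15 (mod 61).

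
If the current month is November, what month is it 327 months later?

327 − 27·12 = 3, so 327 ≡ 3 (mod 12).
November + 3 months → February.

February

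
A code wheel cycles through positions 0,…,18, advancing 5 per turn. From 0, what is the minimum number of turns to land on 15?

The inverse of 5 mod 19 is 4 (since 5·4 = 20 ≡ 1).
So x ≡ 4·15 = 60 ≡ 3 (mod 19).

3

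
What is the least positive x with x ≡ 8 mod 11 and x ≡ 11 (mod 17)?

x ≡ 8 (mod 11) gives x ∈ {8, 19, 30, 41, 52, 63, 74, 85, …}.
The first of these with x mod 17 = 11 is 96.

96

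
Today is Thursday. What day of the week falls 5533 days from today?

Sunday

5533 = 790·7 + 3, so 5533 mod 7 = 3.
Thursday + 3 days → Sunday.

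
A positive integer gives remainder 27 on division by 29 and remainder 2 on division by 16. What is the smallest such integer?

x ≡ 2 (mod 16) gives x ∈ {2, 18, 34, 50, 66, 82, 98, 114}.
The first of these with x mod 29 = 27 is 114.

114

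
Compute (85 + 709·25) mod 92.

54

709·25 = 17725.
17725 mod 92 = 61 (since 192·92 = 17664).
(85 + 61) mod 92 = 54.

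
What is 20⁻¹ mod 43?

20·28 = 560 = 13·43 + 1, so 20⁻¹ ≡ 28 (mod 43).

28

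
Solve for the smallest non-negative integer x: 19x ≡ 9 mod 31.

7

19⁻¹ ≡ 18 (mod 31) because 19·18 = 342 = 11·31 + 1.
Multiplying both sides by 18: x ≡ 18·9 = 162 ≡ 7 (mod 31).
Check: 19·7 = 133 = 4·31 + 9.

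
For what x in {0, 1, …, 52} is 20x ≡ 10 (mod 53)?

20⁻¹ ≡ 8 (mod 53) because 20·8 = 160 = 3·53 + 1.
Multiplying both sides by 8: x ≡ 8·10 = 80 ≡ 27 (mod 53).
Check: 20·27 = 540 = 10·53 + 10.

27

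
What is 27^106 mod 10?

9

The units digit of 27^n cycles with period 4: 7, 9, 3, 1, …
106 leaves remainder 2 on division by 4, so 27^106 ends in 9.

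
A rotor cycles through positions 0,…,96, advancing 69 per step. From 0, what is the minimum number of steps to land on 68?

53

The inverse of 69 mod 97 is 45 (since 69·45 = 3105 ≡ 1).
Multiplying both sides by 45: x ≡ 45·68 = 3060 ≡ 53 (mod 97).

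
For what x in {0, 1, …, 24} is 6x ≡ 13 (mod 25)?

23

6⁻¹ ≡ 21 (mod 25) because 6·21 = 126 = 5·25 + 1.
So x ≡ 21·13 = 273 ≡ 23 (mod 25).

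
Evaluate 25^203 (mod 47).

6

By repeated squaring mod 47: 25^1≡25, 25^2≡14, 25^4≡8, 25^8≡17, 25^16≡7, 25^32≡2, 25^64≡4, 25^128≡16.
203 = 1 + 2 + 8 + 64 + 128, so 25^203 ≡ 25·14·17·4·16 ≡ 6 (mod 47).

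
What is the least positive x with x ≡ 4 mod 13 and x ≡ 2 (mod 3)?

x ≡ 2 (mod 3) gives x ∈ {2, 5, 8, 11, 14, 17}.
The first of these with x mod 13 = 4 is 17.

17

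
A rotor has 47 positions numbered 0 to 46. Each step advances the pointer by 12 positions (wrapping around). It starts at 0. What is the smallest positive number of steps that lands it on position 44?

35

12⁻¹ ≡ 4 (mod 47) because 12·4 = 48 = 1·47 + 1.
So x ≡ 4·44 = 176 ≡ 35 (mod 47).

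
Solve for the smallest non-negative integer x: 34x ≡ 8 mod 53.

The inverse of 34 mod 53 is 39 (since 34·39 = 1326 ≡ 1).
So x ≡ 39·8 = 312 ≡ 47 (mod 53).

47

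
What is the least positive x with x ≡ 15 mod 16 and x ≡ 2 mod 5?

Since 5·13 ≡ 1 (mod 16), take x = 2 + 5·((15−2)·13 mod 16) = 2 + 5·9 = 47.
Check: 47 mod 16 = 15, 47 mod 5 = 2.

47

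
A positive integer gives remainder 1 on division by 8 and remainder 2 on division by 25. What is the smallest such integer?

Since 25·1 ≡ 1 (mod 8), take x = 2 + 25·((1−2)·1 mod 8) = 2 + 25·7 = 177.
Check: 177 mod 8 = 1, 177 mod 25 = 2.

177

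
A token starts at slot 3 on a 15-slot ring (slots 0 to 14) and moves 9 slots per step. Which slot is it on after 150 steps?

3

150·9 = 1350.
Dividing 1350 by 15 gives quotient 90 and remainder 0.
(3 + 0) mod 15 = 3.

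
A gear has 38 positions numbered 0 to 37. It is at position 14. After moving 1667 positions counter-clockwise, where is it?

19

Dividing 1667 by 38 gives quotient 43 and remainder 33.
(14 − 33) mod 38 = 19.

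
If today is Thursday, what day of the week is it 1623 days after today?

Wednesday

Dividing 1623 by 7 gives quotient 231 and remainder 6.
Thursday + 6 days → Wednesday.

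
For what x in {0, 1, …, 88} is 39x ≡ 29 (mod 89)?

39⁻¹ ≡ 16 (mod 89) because 39·16 = 624 = 7·89 + 1.
Multiplying both sides by 16: x ≡ 16·29 = 464 ≡ 19 (mod 89).

19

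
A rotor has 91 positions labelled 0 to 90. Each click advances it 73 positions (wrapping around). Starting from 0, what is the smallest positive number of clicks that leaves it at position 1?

5

91 = 1·73 + 18
73 = 4·18 + 1
18 = 18·1 + 0
Back-substituting gives 73·5 ≡ 1 (mod 91).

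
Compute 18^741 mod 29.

Square-and-reduce mod 29: 18^1≡18, 18^2≡5, 18^4≡25, 18^8≡16, 18^16≡24, 18^32≡25, 18^64≡16, 18^128≡24, 18^256≡25, 18^512≡16.
Since 741 = 1 + 4 + 32 + 64 + 128 + 512 in binary, 18^741 ≡ 18·25·25·16·24·16 ≡ 8 (mod 29).

8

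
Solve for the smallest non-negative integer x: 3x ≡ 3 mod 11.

1

3⁻¹ ≡ 4 (mod 11) because 3·4 = 12 = 1·11 + 1.
So x ≡ 4·3 = 12 ≡ 1 (mod 11).
Check: 3·1 = 3 = 0·11 + 3.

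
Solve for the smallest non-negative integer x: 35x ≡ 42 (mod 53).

The inverse of 35 mod 53 is 50 (since 35·50 = 1750 ≡ 1).
So x ≡ 50·42 = 2100 ≡ 33 (mod 53).

33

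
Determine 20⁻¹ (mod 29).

16

20·16 = 320 = 11·29 + 1, so 20⁻¹ ≡ 16 (mod 29).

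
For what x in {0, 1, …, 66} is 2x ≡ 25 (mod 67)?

The inverse of 2 mod 67 is 34 (since 2·34 = 68 ≡ 1).
Multiplying both sides by 34: x ≡ 34·25 = 850 ≡ 46 (mod 67).
Check: 2·46 = 92 = 1·67 + 25.

46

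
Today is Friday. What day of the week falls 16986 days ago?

Monday

16986 − 2426·7 = 4, so 16986 ≡ 4 (mod 7).
Friday − 4 days → Monday.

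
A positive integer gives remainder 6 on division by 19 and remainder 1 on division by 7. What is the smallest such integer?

x ≡ 1 (mod 7) gives x ∈ {1, 8, 15, 22, 29, 36, 43, 50, …}.
The first of these with x mod 19 = 6 is 120.

120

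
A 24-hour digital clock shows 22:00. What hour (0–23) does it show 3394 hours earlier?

Dividing 3394 by 24 gives quotient 141 and remainder 10.
(22 − 10) mod 24 = 12.

12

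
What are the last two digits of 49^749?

By repeated squaring mod 100: 49^1≡49, 49^2≡1, 49^4≡1, 49^8≡1, 49^16≡1, 49^32≡1, 49^64≡1, 49^128≡1, 49^256≡1, 49^512≡1.
Since 749 = 1 + 4 + 8 + 32 + 64 + 128 + 512 in binary, 49^749 ≡ 49·1·1·1·1·1·1 ≡ 49 (mod 100).

49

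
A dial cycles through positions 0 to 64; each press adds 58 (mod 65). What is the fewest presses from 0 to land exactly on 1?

58·37 = 2146 = 33·65 + 1, so 58⁻¹ ≡ 37 (mod 65).

37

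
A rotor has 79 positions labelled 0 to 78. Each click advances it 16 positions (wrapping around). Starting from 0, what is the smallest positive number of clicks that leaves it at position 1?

16·5 = 80 = 1·79 + 1, so 16⁻¹ ≡ 5 (mod 79).

5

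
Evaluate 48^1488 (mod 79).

By repeated squaring mod 79: 48^1≡48, 48^2≡13, 48^4≡11, 48^8≡42, 48^16≡26, 48^32≡44, 48^64≡40, 48^128≡20, 48^256≡5, 48^512≡25, 48^1024≡72.
1488 = 16 + 64 + 128 + 256 + 1024, so 48^1488 ≡ 26·40·20·5·72 ≡ 64 (mod 79).

64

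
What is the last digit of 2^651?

Powers of 2 mod 10 repeat with period 4: 2, 4, 8, 6.
651 mod 4 = 3, so the last digit matches 2^3 = 8.

8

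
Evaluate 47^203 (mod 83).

Square-and-reduce mod 83: 47^1≡47, 47^2≡51, 47^4≡28, 47^8≡37, 47^16≡41, 47^32≡21, 47^64≡26, 47^128≡12.
Since 203 = 1 + 2 + 8 + 64 + 128 in binary, 47^203 ≡ 47·51·37·26·12 ≡ 13 (mod 83).

13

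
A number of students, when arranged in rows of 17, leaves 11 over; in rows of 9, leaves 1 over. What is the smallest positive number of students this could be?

Since 9·2 ≡ 1 (mod 17), take x = 1 + 9·((11−1)·2 mod 17) = 1 + 9·3 = 28.
Check: 28 mod 17 = 11, 28 mod 9 = 1.

28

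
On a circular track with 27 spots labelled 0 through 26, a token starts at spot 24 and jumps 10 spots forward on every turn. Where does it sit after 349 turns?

4

349·10 = 3490.
3490 − 129·27 = 7, so 3490 ≡ 7 (mod 27).
(24 + 7) mod 27 = 4.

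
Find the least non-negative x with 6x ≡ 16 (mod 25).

6⁻¹ ≡ 21 (mod 25) because 6·21 = 126 = 5·25 + 1.
Multiplying both sides by 21: x ≡ 21·16 = 336 ≡ 11 (mod 25).

11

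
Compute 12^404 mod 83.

Square-and-reduce mod 83: 12^1≡12, 12^2≡61, 12^4≡69, 12^8≡30, 12^16≡70, 12^32≡3, 12^64≡9, 12^128≡81, 12^256≡4.
Since 404 = 4 + 16 + 128 + 256 in binary, 12^404 ≡ 69·70·81·4 ≡ 38 (mod 83).

38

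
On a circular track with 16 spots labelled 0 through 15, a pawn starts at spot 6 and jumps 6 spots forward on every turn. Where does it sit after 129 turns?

12

129·6 = 774.
774 = 48·16 + 6, so 774 mod 16 = 6.
(6 + 6) mod 16 = 12.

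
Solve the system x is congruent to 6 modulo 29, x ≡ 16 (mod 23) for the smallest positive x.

499

x ≡ 16 (mod 23) gives x ∈ {16, 39, 62, 85, 108, 131, 154, 177, …}.
The first of these with x mod 29 = 6 is 499.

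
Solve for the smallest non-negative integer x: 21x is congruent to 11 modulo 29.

The inverse of 21 mod 29 is 18 (since 21·18 = 378 ≡ 1).
Multiplying both sides by 18: x ≡ 18·11 = 198 ≡ 24 (mod 29).

24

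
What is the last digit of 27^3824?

1

Last digits of 7^n: 7, 9, 3, 1 (period 4).
3824 leaves remainder 0 on division by 4, so 27^3824 ends in 1.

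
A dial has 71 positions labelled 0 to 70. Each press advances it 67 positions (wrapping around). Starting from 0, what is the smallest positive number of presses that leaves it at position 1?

53

71 = 1·67 + 4
67 = 16·4 + 3
4 = 1·3 + 1
3 = 3·1 + 0
Back-substituting gives 67·53 ≡ 1 (mod 71).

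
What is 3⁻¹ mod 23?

8

23 = 7·3 + 2
3 = 1·2 + 1
2 = 2·1 + 0
Back-substituting gives 3·8 ≡ 1 (mod 23).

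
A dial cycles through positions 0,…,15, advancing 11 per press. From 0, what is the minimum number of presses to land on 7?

The inverse of 11 mod 16 is 3 (since 11·3 = 33 ≡ 1).
Multiplying both sides by 3: x ≡ 3·7 = 21 ≡ 5 (mod 16).
Check: 11·5 = 55 = 3·16 + 7.

5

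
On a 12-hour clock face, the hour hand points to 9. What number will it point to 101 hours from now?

2

101 − 8·12 = 5, so 101 ≡ 5 (mod 12).
9 + 5 → 2 on a 12-hour dial.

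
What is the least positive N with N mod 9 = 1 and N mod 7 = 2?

37

x ≡ 2 (mod 7) gives x ∈ {2, 9, 16, 23, 30, 37}.
The first of these with x mod 9 = 1 is 37.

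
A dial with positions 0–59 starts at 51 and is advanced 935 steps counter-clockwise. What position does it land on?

16

Dividing 935 by 60 gives quotient 15 and remainder 35.
(51 − 35) mod 60 = 16.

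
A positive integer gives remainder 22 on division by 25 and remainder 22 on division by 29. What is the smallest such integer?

22

x ≡ 22 (mod 25) gives x ∈ {22}.
The first of these with x mod 29 = 22 is 22.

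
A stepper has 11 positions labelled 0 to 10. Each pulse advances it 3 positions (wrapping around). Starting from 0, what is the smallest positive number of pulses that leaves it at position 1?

4

11 = 3·3 + 2
3 = 1·2 + 1
2 = 2·1 + 0
Back-substituting gives 3·4 ≡ 1 (mod 11).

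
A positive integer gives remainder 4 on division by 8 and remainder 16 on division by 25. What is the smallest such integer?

116

Since 25·1 ≡ 1 (mod 8), take x = 16 + 25·((4−16)·1 mod 8) = 16 + 25·4 = 116.
Check: 116 mod 8 = 4, 116 mod 25 = 16.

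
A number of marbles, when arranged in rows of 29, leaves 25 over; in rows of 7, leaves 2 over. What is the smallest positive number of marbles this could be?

Since 7·25 ≡ 1 (mod 29), take x = 2 + 7·((25−2)·25 mod 29) = 2 + 7·24 = 170.
Check: 170 mod 29 = 25, 170 mod 7 = 2.

170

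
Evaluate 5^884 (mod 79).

55

Square-and-reduce mod 79: 5^1≡5, 5^2≡25, 5^4≡72, 5^8≡49, 5^16≡31, 5^32≡13, 5^64≡11, 5^128≡42, 5^256≡26, 5^512≡44.
Since 884 = 4 + 16 + 32 + 64 + 256 + 512 in binary, 5^884 ≡ 72·31·13·11·26·44 ≡ 55 (mod 79).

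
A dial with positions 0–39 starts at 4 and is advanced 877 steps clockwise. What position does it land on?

877 mod 40 = 37 (since 21·40 = 840).
(4 + 37) mod 40 = 1.

1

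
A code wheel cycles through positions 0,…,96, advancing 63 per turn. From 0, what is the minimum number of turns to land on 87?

6

The inverse of 63 mod 97 is 77 (since 63·77 = 4851 ≡ 1).
Multiplying both sides by 77: x ≡ 77·87 = 6699 ≡ 6 (mod 97).
Check: 63·6 = 378 = 3·97 + 87.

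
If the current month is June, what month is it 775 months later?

Dividing 775 by 12 gives quotient 64 and remainder 7.
June + 7 months → January.

January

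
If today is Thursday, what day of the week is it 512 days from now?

Friday

512 − 73·7 = 1, so 512 ≡ 1 (mod 7).
Thursday + 1 day → Friday.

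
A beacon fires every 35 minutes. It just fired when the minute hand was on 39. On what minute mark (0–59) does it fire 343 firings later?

44

343·35 = 12005.
12005 = 200·60 + 5, so 12005 mod 60 = 5.
(39 + 5) mod 60 = 44.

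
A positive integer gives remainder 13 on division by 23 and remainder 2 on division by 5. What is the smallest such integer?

x ≡ 2 (mod 5) gives x ∈ {2, 7, 12, 17, 22, 27, 32, 37, …}.
The first of these with x mod 23 = 13 is 82.

82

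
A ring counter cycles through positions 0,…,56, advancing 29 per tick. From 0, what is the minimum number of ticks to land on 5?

10

29⁻¹ ≡ 2 (mod 57) because 29·2 = 58 = 1·57 + 1.
So x ≡ 2·5 = 10 ≡ 10 (mod 57).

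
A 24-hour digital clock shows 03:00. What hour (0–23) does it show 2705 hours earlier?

10

2705 mod 24 = 17 (since 112·24 = 2688).
(3 − 17) mod 24 = 10.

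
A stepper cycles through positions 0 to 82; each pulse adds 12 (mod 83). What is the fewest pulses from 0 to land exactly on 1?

12·7 = 84 = 1·83 + 1, so 12⁻¹ ≡ 7 (mod 83).

7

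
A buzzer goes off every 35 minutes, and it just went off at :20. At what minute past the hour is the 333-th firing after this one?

35

333·35 = 11655.
11655 − 194·60 = 15, so 11655 ≡ 15 (mod 60).
(20 + 15) mod 60 = 35.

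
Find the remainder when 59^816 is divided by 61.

Successive squares of 59 mod 61: 59^1≡59, 59^2≡4, 59^4≡16, 59^8≡12, 59^16≡22, 59^32≡57, 59^64≡16, 59^128≡12, 59^256≡22, 59^512≡57.
816 = 16 + 32 + 256 + 512, so 59^816 ≡ 22·57·22·57 ≡ 58 (mod 61).

58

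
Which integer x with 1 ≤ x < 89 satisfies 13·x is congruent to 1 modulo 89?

48

89 = 6·13 + 11
13 = 1·11 + 2
11 = 5·2 + 1
2 = 2·1 + 0
Back-substituting gives 13·48 ≡ 1 (mod 89).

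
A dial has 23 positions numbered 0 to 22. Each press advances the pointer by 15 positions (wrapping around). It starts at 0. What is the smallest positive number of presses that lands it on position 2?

15⁻¹ ≡ 20 (mod 23) because 15·20 = 300 = 13·23 + 1.
So x ≡ 20·2 = 40 ≡ 17 (mod 23).
Check: 15·17 = 255 = 11·23 + 2.

17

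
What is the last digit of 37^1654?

9

The units digit of 37^n cycles with period 4: 7, 9, 3, 1, …
1654 mod 4 = 2, so the last digit matches 7^2 = 9.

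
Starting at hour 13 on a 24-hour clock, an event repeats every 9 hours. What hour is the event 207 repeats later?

4

207·9 = 1863.
1863 = 77·24 + 15, so 1863 mod 24 = 15.
(13 + 15) mod 24 = 4.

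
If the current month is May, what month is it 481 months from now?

June

Dividing 481 by 12 gives quotient 40 and remainder 1.
May + 1 month → June.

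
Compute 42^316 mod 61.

Square-and-reduce mod 61: 42^1≡42, 42^2≡56, 42^4≡25, 42^8≡15, 42^16≡42, 42^32≡56, 42^64≡25, 42^128≡15, 42^256≡42.
Since 316 = 4 + 8 + 16 + 32 + 256 in binary, 42^316 ≡ 25·15·42·56·42 ≡ 42 (mod 61).

42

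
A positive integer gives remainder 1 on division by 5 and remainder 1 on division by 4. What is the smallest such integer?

1

x ≡ 1 (mod 4) gives x ∈ {1}.
The first of these with x mod 5 = 1 is 1.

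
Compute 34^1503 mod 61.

Square-and-reduce mod 61: 34^1≡34, 34^2≡58, 34^4≡9, 34^8≡20, 34^16≡34, 34^32≡58, 34^64≡9, 34^128≡20, 34^256≡34, 34^512≡58, 34^1024≡9.
Since 1503 = 1 + 2 + 4 + 8 + 16 + 64 + 128 + 256 + 1024 in binary, 34^1503 ≡ 34·58·9·20·34·9·20·34·9 ≡ 20 (mod 61).

20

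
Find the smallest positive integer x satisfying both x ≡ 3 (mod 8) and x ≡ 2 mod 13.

Since 13·5 ≡ 1 (mod 8), take x = 2 + 13·((3−2)·5 mod 8) = 2 + 13·5 = 67.
Check: 67 mod 8 = 3, 67 mod 13 = 2.

67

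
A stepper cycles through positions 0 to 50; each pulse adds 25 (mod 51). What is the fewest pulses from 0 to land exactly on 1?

49

51 = 2·25 + 1
25 = 25·1 + 0
Back-substituting gives 25·49 ≡ 1 (mod 51).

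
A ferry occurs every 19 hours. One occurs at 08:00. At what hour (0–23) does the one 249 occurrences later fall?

249·19 = 4731.
4731 mod 24 = 3 (since 197·24 = 4728).
(8 + 3) mod 24 = 11.

11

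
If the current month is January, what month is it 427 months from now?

427 mod 12 = 7 (since 35·12 = 420).
January + 7 months → August.

August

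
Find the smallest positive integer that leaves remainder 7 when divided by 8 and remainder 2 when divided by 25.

x ≡ 7 (mod 8) gives x ∈ {7, 15, 23, 31, 39, 47, 55, 63, …}.
The first of these with x mod 25 = 2 is 127.

127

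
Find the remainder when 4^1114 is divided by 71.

29

Successive squares of 4 mod 71: 4^1≡4, 4^2≡16, 4^4≡43, 4^8≡3, 4^16≡9, 4^32≡10, 4^64≡29, 4^128≡60, 4^256≡50, 4^512≡15, 4^1024≡12.
Since 1114 = 2 + 8 + 16 + 64 + 1024 in binary, 4^1114 ≡ 16·3·9·29·12 ≡ 29 (mod 71).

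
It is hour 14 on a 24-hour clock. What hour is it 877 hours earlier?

1

877 = 36·24 + 13, so 877 mod 24 = 13.
(14 − 13) mod 24 = 1.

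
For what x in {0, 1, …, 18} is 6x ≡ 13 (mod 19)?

18

6⁻¹ ≡ 16 (mod 19) because 6·16 = 96 = 5·19 + 1.
So x ≡ 16·13 = 208 ≡ 18 (mod 19).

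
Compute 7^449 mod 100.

By repeated squaring mod 100: 7^1≡7, 7^2≡49, 7^4≡1, 7^8≡1, 7^16≡1, 7^32≡1, 7^64≡1, 7^128≡1, 7^256≡1.
Since 449 = 1 + 64 + 128 + 256 in binary, 7^449 ≡ 7·1·1·1 ≡ 7 (mod 100).

7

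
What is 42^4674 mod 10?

Powers of 2 mod 10 repeat with period 4: 2, 4, 8, 6.
4674 mod 4 = 2, so the last digit matches 2^2 = 4.

4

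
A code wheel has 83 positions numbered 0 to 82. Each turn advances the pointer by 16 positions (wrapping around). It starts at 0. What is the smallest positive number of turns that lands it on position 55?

19

The inverse of 16 mod 83 is 26 (since 16·26 = 416 ≡ 1).
Multiplying both sides by 26: x ≡ 26·55 = 1430 ≡ 19 (mod 83).
Check: 16·19 = 304 = 3·83 + 55.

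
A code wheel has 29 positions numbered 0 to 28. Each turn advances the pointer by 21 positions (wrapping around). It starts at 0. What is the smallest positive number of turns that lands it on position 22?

The inverse of 21 mod 29 is 18 (since 21·18 = 378 ≡ 1).
So x ≡ 18·22 = 396 ≡ 19 (mod 29).

19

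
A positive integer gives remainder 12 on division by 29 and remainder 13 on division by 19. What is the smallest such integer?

x ≡ 13 (mod 19) gives x ∈ {13, 32, 51, 70}.
The first of these with x mod 29 = 12 is 70.

70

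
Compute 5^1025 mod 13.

5

Successive squares of 5 mod 13: 5^1≡5, 5^2≡12, 5^4≡1, 5^8≡1, 5^16≡1, 5^32≡1, 5^64≡1, 5^128≡1, 5^256≡1, 5^512≡1, 5^1024≡1.
Since 1025 = 1 + 1024 in binary, 5^1025 ≡ 5·1 ≡ 5 (mod 13).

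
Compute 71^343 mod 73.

71

By repeated squaring mod 73: 71^1≡71, 71^2≡4, 71^4≡16, 71^8≡37, 71^16≡55, 71^32≡32, 71^64≡2, 71^128≡4, 71^256≡16.
Since 343 = 1 + 2 + 4 + 16 + 64 + 256 in binary, 71^343 ≡ 71·4·16·55·2·16 ≡ 71 (mod 73).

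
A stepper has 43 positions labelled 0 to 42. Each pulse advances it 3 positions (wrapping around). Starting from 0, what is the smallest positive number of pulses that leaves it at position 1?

43 = 14·3 + 1
3 = 3·1 + 0
Back-substituting gives 3·29 ≡ 1 (mod 43).

29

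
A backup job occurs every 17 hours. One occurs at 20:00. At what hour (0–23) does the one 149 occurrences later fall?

149·17 = 2533.
2533 mod 24 = 13 (since 105·24 = 2520).
(20 + 13) mod 24 = 9.

9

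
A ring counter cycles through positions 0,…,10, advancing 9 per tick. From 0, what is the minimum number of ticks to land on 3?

4

The inverse of 9 mod 11 is 5 (since 9·5 = 45 ≡ 1).
So x ≡ 5·3 = 15 ≡ 4 (mod 11).
Check: 9·4 = 36 = 3·11 + 3.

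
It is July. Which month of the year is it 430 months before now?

September

430 − 35·12 = 10, so 430 ≡ 10 (mod 12).
July − 10 months → September.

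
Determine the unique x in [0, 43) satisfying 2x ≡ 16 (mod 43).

8

2⁻¹ ≡ 22 (mod 43) because 2·22 = 44 = 1·43 + 1.
Multiplying both sides by 22: x ≡ 22·16 = 352 ≡ 8 (mod 43).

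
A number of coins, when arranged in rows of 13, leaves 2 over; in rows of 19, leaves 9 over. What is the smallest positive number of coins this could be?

28

Since 19·11 ≡ 1 (mod 13), take x = 9 + 19·((2−9)·11 mod 13) = 9 + 19·1 = 28.
Check: 28 mod 13 = 2, 28 mod 19 = 9.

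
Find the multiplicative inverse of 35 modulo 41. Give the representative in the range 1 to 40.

34

35·34 = 1190 = 29·41 + 1, so 35⁻¹ ≡ 34 (mod 41).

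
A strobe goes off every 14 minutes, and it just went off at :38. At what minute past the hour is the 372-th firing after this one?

372·14 = 5208.
5208 mod 60 = 48 (since 86·60 = 5160).
(38 + 48) mod 60 = 26.

26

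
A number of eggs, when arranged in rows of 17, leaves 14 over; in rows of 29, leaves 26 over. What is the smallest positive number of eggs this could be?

x ≡ 14 (mod 17) gives x ∈ {14, 31, 48, 65, 82, 99, 116, 133, …}.
The first of these with x mod 29 = 26 is 490.

490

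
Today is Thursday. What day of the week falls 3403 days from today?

Friday

3403 mod 7 = 1 (since 486·7 = 3402).
Thursday + 1 day → Friday.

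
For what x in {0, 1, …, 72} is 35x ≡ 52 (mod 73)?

35⁻¹ ≡ 48 (mod 73) because 35·48 = 1680 = 23·73 + 1.
So x ≡ 48·52 = 2496 ≡ 14 (mod 73).

14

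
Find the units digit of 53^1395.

Powers of 3 mod 10 repeat with period 4: 3, 9, 7, 1.
1395 mod 4 = 3, so the last digit matches 3^3 = 7.

7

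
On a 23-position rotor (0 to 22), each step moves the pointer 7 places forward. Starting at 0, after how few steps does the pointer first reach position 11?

18

7⁻¹ ≡ 10 (mod 23) because 7·10 = 70 = 3·23 + 1.
So x ≡ 10·11 = 110 ≡ 18 (mod 23).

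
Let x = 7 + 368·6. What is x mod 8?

7

368·6 = 2208.
2208 − 276·8 = 0, so 2208 ≡ 0 (mod 8).
(7 + 0) mod 8 = 7.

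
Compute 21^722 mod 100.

Successive squares of 21 mod 100: 21^1≡21, 21^2≡41, 21^4≡81, 21^8≡61, 21^16≡21, 21^32≡41, 21^64≡81, 21^128≡61, 21^256≡21, 21^512≡41.
722 = 2 + 16 + 64 + 128 + 512, so 21^722 ≡ 41·21·81·61·41 ≡ 41 (mod 100).

41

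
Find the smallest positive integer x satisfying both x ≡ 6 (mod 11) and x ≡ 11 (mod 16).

171

Since 16·9 ≡ 1 (mod 11), take x = 11 + 16·((6−11)·9 mod 11) = 11 + 16·10 = 171.
Check: 171 mod 11 = 6, 171 mod 16 = 11.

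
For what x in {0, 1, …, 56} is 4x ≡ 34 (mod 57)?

4⁻¹ ≡ 43 (mod 57) because 4·43 = 172 = 3·57 + 1.
Multiplying both sides by 43: x ≡ 43·34 = 1462 ≡ 37 (mod 57).

37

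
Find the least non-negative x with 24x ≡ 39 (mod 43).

7

The inverse of 24 mod 43 is 9 (since 24·9 = 216 ≡ 1).
So x ≡ 9·39 = 351 ≡ 7 (mod 43).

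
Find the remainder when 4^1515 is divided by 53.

Successive squares of 4 mod 53: 4^1≡4, 4^2≡16, 4^4≡44, 4^8≡28, 4^16≡42, 4^32≡15, 4^64≡13, 4^128≡10, 4^256≡47, 4^512≡36, 4^1024≡24.
1515 = 1 + 2 + 8 + 32 + 64 + 128 + 256 + 1024, so 4^1515 ≡ 4·16·28·15·13·10·47·24 ≡ 7 (mod 53).

7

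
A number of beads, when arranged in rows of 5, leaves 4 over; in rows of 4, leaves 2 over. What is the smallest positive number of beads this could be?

14

x ≡ 2 (mod 4) gives x ∈ {2, 6, 10, 14}.
The first of these with x mod 5 = 4 is 14.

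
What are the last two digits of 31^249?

71

Square-and-reduce mod 100: 31^1≡31, 31^2≡61, 31^4≡21, 31^8≡41, 31^16≡81, 31^32≡61, 31^64≡21, 31^128≡41.
Since 249 = 1 + 8 + 16 + 32 + 64 + 128 in binary, 31^249 ≡ 31·41·81·61·21·41 ≡ 71 (mod 100).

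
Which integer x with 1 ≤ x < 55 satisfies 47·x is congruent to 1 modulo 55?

48

55 = 1·47 + 8
47 = 5·8 + 7
8 = 1·7 + 1
7 = 7·1 + 0
Back-substituting gives 47·48 ≡ 1 (mod 55).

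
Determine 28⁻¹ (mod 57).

28·55 = 1540 = 27·57 + 1, so 28⁻¹ ≡ 55 (mod 57).

55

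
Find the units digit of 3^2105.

3

The units digit of 3^n cycles with period 4: 3, 9, 7, 1, …
2105 mod 4 = 1, so the last digit matches 3^1 = 3.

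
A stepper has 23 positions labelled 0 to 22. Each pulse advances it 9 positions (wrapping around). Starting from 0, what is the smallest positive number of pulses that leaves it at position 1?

9·18 = 162 = 7·23 + 1, so 9⁻¹ ≡ 18 (mod 23).

18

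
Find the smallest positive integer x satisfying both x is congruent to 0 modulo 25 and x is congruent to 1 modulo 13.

300

x ≡ 1 (mod 13) gives x ∈ {1, 14, 27, 40, 53, 66, 79, 92, …}.
The first of these with x mod 25 = 0 is 300.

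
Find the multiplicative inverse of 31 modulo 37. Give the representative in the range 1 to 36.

6

37 = 1·31 + 6
31 = 5·6 + 1
6 = 6·1 + 0
Back-substituting gives 31·6 ≡ 1 (mod 37).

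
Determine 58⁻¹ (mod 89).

66

58·66 = 3828 = 43·89 + 1, so 58⁻¹ ≡ 66 (mod 89).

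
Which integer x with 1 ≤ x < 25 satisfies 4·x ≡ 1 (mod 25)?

19

4·19 = 76 = 3·25 + 1, so 4⁻¹ ≡ 19 (mod 25).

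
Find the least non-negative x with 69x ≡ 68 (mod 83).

7

69⁻¹ ≡ 77 (mod 83) because 69·77 = 5313 = 64·83 + 1.
So x ≡ 77·68 = 5236 ≡ 7 (mod 83).
Check: 69·7 = 483 = 5·83 + 68.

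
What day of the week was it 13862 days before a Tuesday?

13862 mod 7 = 2 (since 1980·7 = 13860).
Tuesday − 2 days → Sunday.

Sunday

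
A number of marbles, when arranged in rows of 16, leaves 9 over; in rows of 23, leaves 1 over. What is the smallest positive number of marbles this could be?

185

x ≡ 9 (mod 16) gives x ∈ {9, 25, 41, 57, 73, 89, 105, 121, …}.
The first of these with x mod 23 = 1 is 185.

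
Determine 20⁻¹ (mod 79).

20·4 = 80 = 1·79 + 1, so 20⁻¹ ≡ 4 (mod 79).

4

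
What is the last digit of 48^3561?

Powers of 8 mod 10 repeat with period 4: 8, 4, 2, 6.
3561 leaves remainder 1 on division by 4, so 48^3561 ends in 8.

8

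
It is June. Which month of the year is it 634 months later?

April

Dividing 634 by 12 gives quotient 52 and remainder 10.
June + 10 months → April.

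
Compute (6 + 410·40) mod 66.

410·40 = 16400.
16400 = 248·66 + 32, so 16400 mod 66 = 32.
(6 + 32) mod 66 = 38.

38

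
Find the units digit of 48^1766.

4

Last digits of 8^n: 8, 4, 2, 6 (period 4).
1766 mod 4 = 2, so the last digit matches 8^2 = 4.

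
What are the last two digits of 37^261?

By repeated squaring mod 100: 37^1≡37, 37^2≡69, 37^4≡61, 37^8≡21, 37^16≡41, 37^32≡81, 37^64≡61, 37^128≡21, 37^256≡41.
261 = 1 + 4 + 256, so 37^261 ≡ 37·61·41 ≡ 37 (mod 100).

37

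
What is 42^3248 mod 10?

6

Powers of 2 mod 10 repeat with period 4: 2, 4, 8, 6.
3248 mod 4 = 0, so the last digit matches 2^4 = 6.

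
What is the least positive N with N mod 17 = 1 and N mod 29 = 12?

Since 29·10 ≡ 1 (mod 17), take x = 12 + 29·((1−12)·10 mod 17) = 12 + 29·9 = 273.
Check: 273 mod 17 = 1, 273 mod 29 = 12.

273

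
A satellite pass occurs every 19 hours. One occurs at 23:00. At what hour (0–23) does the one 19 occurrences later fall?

19·19 = 361.
361 mod 24 = 1 (since 15·24 = 360).
(23 + 1) mod 24 = 0.

0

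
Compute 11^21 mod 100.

11

Square-and-reduce mod 100: 11^1≡11, 11^2≡21, 11^4≡41, 11^8≡81, 11^16≡61.
Since 21 = 1 + 4 + 16 in binary, 11^21 ≡ 11·41·61 ≡ 11 (mod 100).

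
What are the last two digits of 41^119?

61

Successive squares of 41 mod 100: 41^1≡41, 41^2≡81, 41^4≡61, 41^8≡21, 41^16≡41, 41^32≡81, 41^64≡61.
119 = 1 + 2 + 4 + 16 + 32 + 64, so 41^119 ≡ 41·81·61·41·81·61 ≡ 61 (mod 100).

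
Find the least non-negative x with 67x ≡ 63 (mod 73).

26

67⁻¹ ≡ 12 (mod 73) because 67·12 = 804 = 11·73 + 1.
So x ≡ 12·63 = 756 ≡ 26 (mod 73).
Check: 67·26 = 1742 = 23·73 + 63.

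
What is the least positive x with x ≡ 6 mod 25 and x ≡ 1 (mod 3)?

x ≡ 1 (mod 3) gives x ∈ {1, 4, 7, 10, 13, 16, 19, 22, …}.
The first of these with x mod 25 = 6 is 31.

31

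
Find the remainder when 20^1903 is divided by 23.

Successive squares of 20 mod 23: 20^1≡20, 20^2≡9, 20^4≡12, 20^8≡6, 20^16≡13, 20^32≡8, 20^64≡18, 20^128≡2, 20^256≡4, 20^512≡16, 20^1024≡3.
1903 = 1 + 2 + 4 + 8 + 32 + 64 + 256 + 512 + 1024, so 20^1903 ≡ 20·9·12·6·8·18·4·16·3 ≡ 22 (mod 23).

22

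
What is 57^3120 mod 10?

1

The units digit of 57^n cycles with period 4: 7, 9, 3, 1, …
3120 mod 4 = 0, so the last digit matches 7^4 = 1.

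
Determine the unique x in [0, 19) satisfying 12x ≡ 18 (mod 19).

The inverse of 12 mod 19 is 8 (since 12·8 = 96 ≡ 1).
So x ≡ 8·18 = 144 ≡ 11 (mod 19).

11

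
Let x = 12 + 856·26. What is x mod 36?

20

856·26 = 22256.
22256 mod 36 = 8 (since 618·36 = 22248).
(12 + 8) mod 36 = 20.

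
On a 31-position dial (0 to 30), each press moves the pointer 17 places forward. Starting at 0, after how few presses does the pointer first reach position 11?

28

The inverse of 17 mod 31 is 11 (since 17·11 = 187 ≡ 1).
So x ≡ 11·11 = 121 ≡ 28 (mod 31).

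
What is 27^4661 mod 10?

Last digits of 7^n: 7, 9, 3, 1 (period 4).
4661 mod 4 = 1, so the last digit matches 7^1 = 7.

7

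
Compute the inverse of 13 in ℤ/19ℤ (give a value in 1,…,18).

3

13·3 = 39 = 2·19 + 1, so 13⁻¹ ≡ 3 (mod 19).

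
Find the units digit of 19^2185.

9

Last digits of 9^n: 9, 1 (period 2).
2185 leaves remainder 1 on division by 2, so 19^2185 ends in 9.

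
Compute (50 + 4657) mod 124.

Dividing 4657 by 124 gives quotient 37 and remainder 69.
(50 + 69) mod 124 = 119.

119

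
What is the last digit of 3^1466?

9

The units digit of 3^n cycles with period 4: 3, 9, 7, 1, …
1466 mod 4 = 2, so the last digit matches 3^2 = 9.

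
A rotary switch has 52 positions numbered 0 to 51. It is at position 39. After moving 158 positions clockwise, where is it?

158 − 3·52 = 2, so 158 ≡ 2 (mod 52).
(39 + 2) mod 52 = 41.

41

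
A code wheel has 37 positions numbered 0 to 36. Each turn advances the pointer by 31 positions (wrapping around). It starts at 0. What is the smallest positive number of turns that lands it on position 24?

The inverse of 31 mod 37 is 6 (since 31·6 = 186 ≡ 1).
So x ≡ 6·24 = 144 ≡ 33 (mod 37).
Check: 31·33 = 1023 = 27·37 + 24.

33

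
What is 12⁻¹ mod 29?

17

29 = 2·12 + 5
12 = 2·5 + 2
5 = 2·2 + 1
2 = 2·1 + 0
Back-substituting gives 12·17 ≡ 1 (mod 29).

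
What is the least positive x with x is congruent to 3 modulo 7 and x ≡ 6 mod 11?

17

x ≡ 3 (mod 7) gives x ∈ {3, 10, 17}.
The first of these with x mod 11 = 6 is 17.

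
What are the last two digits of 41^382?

81

By repeated squaring mod 100: 41^1≡41, 41^2≡81, 41^4≡61, 41^8≡21, 41^16≡41, 41^32≡81, 41^64≡61, 41^128≡21, 41^256≡41.
382 = 2 + 4 + 8 + 16 + 32 + 64 + 256, so 41^382 ≡ 81·61·21·41·81·61·41 ≡ 81 (mod 100).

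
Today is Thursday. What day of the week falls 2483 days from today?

Dividing 2483 by 7 gives quotient 354 and remainder 5.
Thursday + 5 days → Tuesday.

Tuesday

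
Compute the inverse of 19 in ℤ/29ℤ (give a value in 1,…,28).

29 = 1·19 + 10
19 = 1·10 + 9
10 = 1·9 + 1
9 = 9·1 + 0
Back-substituting gives 19·26 ≡ 1 (mod 29).

26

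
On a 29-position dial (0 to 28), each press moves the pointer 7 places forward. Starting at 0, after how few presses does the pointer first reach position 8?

7⁻¹ ≡ 25 (mod 29) because 7·25 = 175 = 6·29 + 1.
Multiplying both sides by 25: x ≡ 25·8 = 200 ≡ 26 (mod 29).

26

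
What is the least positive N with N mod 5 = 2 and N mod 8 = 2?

x ≡ 2 (mod 5) gives x ∈ {2}.
The first of these with x mod 8 = 2 is 2.

2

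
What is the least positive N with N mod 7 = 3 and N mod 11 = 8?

x ≡ 3 (mod 7) gives x ∈ {3, 10, 17, 24, 31, 38, 45, 52}.
The first of these with x mod 11 = 8 is 52.

52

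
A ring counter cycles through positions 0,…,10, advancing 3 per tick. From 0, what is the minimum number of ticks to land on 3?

1

The inverse of 3 mod 11 is 4 (since 3·4 = 12 ≡ 1).
Multiplying both sides by 4: x ≡ 4·3 = 12 ≡ 1 (mod 11).
Check: 3·1 = 3 = 0·11 + 3.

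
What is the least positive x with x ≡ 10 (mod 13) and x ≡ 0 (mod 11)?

88

x ≡ 0 (mod 11) gives x ∈ {0, 11, 22, 33, 44, 55, 66, 77, …}.
The first of these with x mod 13 = 10 is 88.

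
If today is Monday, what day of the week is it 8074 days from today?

Thursday

8074 mod 7 = 3 (since 1153·7 = 8071).
Monday + 3 days → Thursday.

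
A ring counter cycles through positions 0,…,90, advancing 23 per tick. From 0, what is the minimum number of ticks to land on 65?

23⁻¹ ≡ 4 (mod 91) because 23·4 = 92 = 1·91 + 1.
So x ≡ 4·65 = 260 ≡ 78 (mod 91).
Check: 23·78 = 1794 = 19·91 + 65.

78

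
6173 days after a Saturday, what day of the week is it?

Friday

6173 mod 7 = 6 (since 881·7 = 6167).
Saturday + 6 days → Friday.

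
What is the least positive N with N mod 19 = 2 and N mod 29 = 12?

x ≡ 2 (mod 19) gives x ∈ {2, 21, 40, 59, 78, 97, 116, 135, …}.
The first of these with x mod 29 = 12 is 534.

534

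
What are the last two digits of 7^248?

Square-and-reduce mod 100: 7^1≡7, 7^2≡49, 7^4≡1, 7^8≡1, 7^16≡1, 7^32≡1, 7^64≡1, 7^128≡1.
Since 248 = 8 + 16 + 32 + 64 + 128 in binary, 7^248 ≡ 1·1·1·1·1 ≡ 1 (mod 100).

01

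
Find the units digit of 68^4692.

6

Powers of 8 mod 10 repeat with period 4: 8, 4, 2, 6.
4692 mod 4 = 0, so the last digit matches 8^4 = 6.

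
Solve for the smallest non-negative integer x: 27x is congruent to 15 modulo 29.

27⁻¹ ≡ 14 (mod 29) because 27·14 = 378 = 13·29 + 1.
Multiplying both sides by 14: x ≡ 14·15 = 210 ≡ 7 (mod 29).

7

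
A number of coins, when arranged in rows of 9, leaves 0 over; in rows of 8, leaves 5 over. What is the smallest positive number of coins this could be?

45

x ≡ 5 (mod 8) gives x ∈ {5, 13, 21, 29, 37, 45}.
The first of these with x mod 9 = 0 is 45.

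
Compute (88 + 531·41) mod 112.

531·41 = 21771.
Dividing 21771 by 112 gives quotient 194 and remainder 43.
(88 + 43) mod 112 = 19.

19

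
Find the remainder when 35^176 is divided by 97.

By repeated squaring mod 97: 35^1≡35, 35^2≡61, 35^4≡35, 35^8≡61, 35^16≡35, 35^32≡61, 35^64≡35, 35^128≡61.
Since 176 = 16 + 32 + 128 in binary, 35^176 ≡ 35·61·61 ≡ 61 (mod 97).

61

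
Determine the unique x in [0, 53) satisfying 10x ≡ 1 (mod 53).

10⁻¹ ≡ 16 (mod 53) because 10·16 = 160 = 3·53 + 1.
So x ≡ 16·1 = 16 ≡ 16 (mod 53).

16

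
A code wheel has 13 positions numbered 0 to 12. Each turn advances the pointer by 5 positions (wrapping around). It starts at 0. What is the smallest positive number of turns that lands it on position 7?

4

5⁻¹ ≡ 8 (mod 13) because 5·8 = 40 = 3·13 + 1.
So x ≡ 8·7 = 56 ≡ 4 (mod 13).
Check: 5·4 = 20 = 1·13 + 7.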